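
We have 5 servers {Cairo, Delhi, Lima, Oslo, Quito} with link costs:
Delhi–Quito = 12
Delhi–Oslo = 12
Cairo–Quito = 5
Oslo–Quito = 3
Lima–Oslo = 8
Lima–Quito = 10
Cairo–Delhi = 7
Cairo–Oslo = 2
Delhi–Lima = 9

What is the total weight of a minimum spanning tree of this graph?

20

Prim, starting at Cairo.
Step 1: frontier [Cairo–Oslo 2, Cairo–Quito 5, Cairo–Delhi 7] → take Cairo–Oslo (2); add Oslo.
Step 2: frontier [Cairo–Quito 5, Cairo–Delhi 7, Oslo–Quito 3, Lima–Oslo 8, Delhi–Oslo 12] → take Oslo–Quito (3); add Quito.
Step 3: frontier [Cairo–Delhi 7, Lima–Oslo 8, Delhi–Oslo 12, Lima–Quito 10, Delhi–Quito 12] → take Cairo–Delhi (7); add Delhi.
Step 4: frontier [Delhi–Lima 9, Lima–Oslo 8, Lima–Quito 10] → take Lima–Oslo (8); add Lima.
MST edges: Cairo–Oslo, Oslo–Quito, Cairo–Delhi, Lima–Oslo; total weight 2+3+7+8 = 20.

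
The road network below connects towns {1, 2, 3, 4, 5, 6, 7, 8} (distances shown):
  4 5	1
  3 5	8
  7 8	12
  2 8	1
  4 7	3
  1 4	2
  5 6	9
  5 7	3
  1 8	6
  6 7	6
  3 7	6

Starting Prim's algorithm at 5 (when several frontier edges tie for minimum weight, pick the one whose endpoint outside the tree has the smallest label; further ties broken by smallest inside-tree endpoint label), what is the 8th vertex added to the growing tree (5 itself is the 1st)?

Prim, starting at 5.
Step 1: frontier [4 5 1, 5 7 3, 3 5 8, 5 6 9] → take 4 5 (1); add 4.
Step 2: frontier [1 4 2, 4 7 3, 5 7 3, 3 5 8, 5 6 9] → take 1 4 (2); add 1.
Step 3: frontier [1 8 6, 4 7 3, 5 7 3, 3 5 8, 5 6 9] → take 4 7 (3); add 7.
Step 4: frontier [1 8 6, 3 5 8, 5 6 9, 3 7 6, 6 7 6, 7 8 12] → take 3 7 (6); add 3.
Step 5: frontier [1 8 6, 5 6 9, 6 7 6, 7 8 12] → take 6 7 (6); add 6.
Step 6: frontier [1 8 6, 7 8 12] → take 1 8 (6); add 8.
Step 7: frontier [2 8 1] → take 2 8 (1); add 2.
Vertex order: 5, 4, 1, 7, 3, 6, 8, 2. The 8th vertex is 2.

2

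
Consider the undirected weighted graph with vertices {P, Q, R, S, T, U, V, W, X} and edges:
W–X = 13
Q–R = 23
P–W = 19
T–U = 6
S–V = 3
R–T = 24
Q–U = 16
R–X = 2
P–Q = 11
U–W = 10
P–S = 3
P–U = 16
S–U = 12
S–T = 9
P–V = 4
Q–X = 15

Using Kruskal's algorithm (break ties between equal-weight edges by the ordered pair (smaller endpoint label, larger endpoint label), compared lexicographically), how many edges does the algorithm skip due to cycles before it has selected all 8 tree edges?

2

Kruskal's algorithm — process edges by increasing weight (ties by edge label):
R–X (2): add — endpoints in different components.
P–S (3): add — endpoints in different components.
S–V (3): add — endpoints in different components.
P–V (4): skip — P and V already connected.
T–U (6): add — endpoints in different components.
S–T (9): add — endpoints in different components.
U–W (10): add — endpoints in different components.
P–Q (11): add — endpoints in different components.
S–U (12): skip — S and U already connected.
W–X (13): add — endpoints in different components.
Edges rejected before the tree was complete: 2.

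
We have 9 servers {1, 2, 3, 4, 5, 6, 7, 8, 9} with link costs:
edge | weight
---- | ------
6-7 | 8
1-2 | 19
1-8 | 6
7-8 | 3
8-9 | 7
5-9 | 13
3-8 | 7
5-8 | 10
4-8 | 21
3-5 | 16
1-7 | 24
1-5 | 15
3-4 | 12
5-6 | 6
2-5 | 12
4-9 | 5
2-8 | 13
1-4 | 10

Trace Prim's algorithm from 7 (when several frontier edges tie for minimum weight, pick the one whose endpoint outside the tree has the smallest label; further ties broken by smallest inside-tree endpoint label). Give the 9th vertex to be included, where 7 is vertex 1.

Prim, starting at 7.
Step 1: cheapest edge leaving the tree is 7-8 (3); add 8.
Step 2: cheapest edge leaving the tree is 1-8 (6); add 1.
Step 3: cheapest edge leaving the tree is 3-8 (7); add 3.
Step 4: cheapest edge leaving the tree is 8-9 (7); add 9.
Step 5: cheapest edge leaving the tree is 4-9 (5); add 4.
Step 6: cheapest edge leaving the tree is 6-7 (8); add 6.
Step 7: cheapest edge leaving the tree is 5-6 (6); add 5.
Step 8: cheapest edge leaving the tree is 2-5 (12); add 2.
Vertex order: 7, 8, 1, 3, 9, 4, 6, 5, 2. The 9th vertex is 2.

2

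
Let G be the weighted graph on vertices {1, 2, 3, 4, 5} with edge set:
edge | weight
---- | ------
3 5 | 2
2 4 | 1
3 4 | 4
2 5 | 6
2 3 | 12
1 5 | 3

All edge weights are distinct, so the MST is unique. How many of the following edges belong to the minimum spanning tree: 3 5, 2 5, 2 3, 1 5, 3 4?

3

Sort edges by weight, then run Kruskal:
2 4 (1): add. Components now {1} {2,4} {3} {5}
3 5 (2): add. Components now {1} {2,4} {3,5}
1 5 (3): add. Components now {1,3,5} {2,4}
3 4 (4): add. Components now {1,2,3,4,5}
MST edge set: {2 4, 3 5, 1 5, 3 4}.
Of the listed edges, {3 5, 1 5, 3 4} are in the MST → 3.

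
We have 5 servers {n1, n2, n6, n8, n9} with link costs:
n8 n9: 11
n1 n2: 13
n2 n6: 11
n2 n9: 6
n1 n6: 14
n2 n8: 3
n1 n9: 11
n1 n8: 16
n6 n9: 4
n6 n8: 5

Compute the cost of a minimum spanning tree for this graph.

Prim, starting at n8.
Step 1: frontier [n2 n8 3, n6 n8 5, n8 n9 11, n1 n8 16] → take n2 n8 (3); add n2.
Step 2: frontier [n2 n9 6, n2 n6 11, n1 n2 13, n6 n8 5, n8 n9 11, n1 n8 16] → take n6 n8 (5); add n6.
Step 3: frontier [n2 n9 6, n1 n2 13, n6 n9 4, n1 n6 14, n8 n9 11, n1 n8 16] → take n6 n9 (4); add n9.
Step 4: frontier [n1 n2 13, n1 n6 14, n1 n8 16, n1 n9 11] → take n1 n9 (11); add n1.
MST edges: n2 n8, n6 n8, n6 n9, n1 n9; total weight 3+5+4+11 = 23.

23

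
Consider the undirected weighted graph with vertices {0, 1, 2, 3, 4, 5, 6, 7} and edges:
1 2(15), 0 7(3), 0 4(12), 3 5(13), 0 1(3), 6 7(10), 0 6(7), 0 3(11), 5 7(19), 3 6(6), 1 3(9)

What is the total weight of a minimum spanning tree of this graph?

59

Sort edges by weight, then run Kruskal:
0 1 (3): add — endpoints in different components.
0 7 (3): add — endpoints in different components.
3 6 (6): add — endpoints in different components.
0 6 (7): add — endpoints in different components.
1 3 (9): skip — 1 and 3 already connected.
6 7 (10): skip — 6 and 7 already connected.
0 3 (11): skip — 0 and 3 already connected.
0 4 (12): add — endpoints in different components.
3 5 (13): add — endpoints in different components.
1 2 (15): add — endpoints in different components.
MST edges: 0 1, 0 7, 3 6, 0 6, 0 4, 3 5, 1 2; total weight 3+3+6+7+12+13+15 = 59.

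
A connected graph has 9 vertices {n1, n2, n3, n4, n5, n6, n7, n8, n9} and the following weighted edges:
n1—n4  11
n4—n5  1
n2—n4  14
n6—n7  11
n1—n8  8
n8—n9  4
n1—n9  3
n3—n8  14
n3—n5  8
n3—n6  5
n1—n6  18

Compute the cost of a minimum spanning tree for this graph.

57

Grow the tree from n6 using Prim:
Step 1: cheapest edge leaving the tree is n3—n6 (5); add n3.
Step 2: cheapest edge leaving the tree is n3—n5 (8); add n5.
Step 3: cheapest edge leaving the tree is n4—n5 (1); add n4.
Step 4: cheapest edge leaving the tree is n1—n4 (11); add n1.
Step 5: cheapest edge leaving the tree is n1—n9 (3); add n9.
Step 6: cheapest edge leaving the tree is n8—n9 (4); add n8.
Step 7: cheapest edge leaving the tree is n6—n7 (11); add n7.
Step 8: cheapest edge leaving the tree is n2—n4 (14); add n2.
MST edges: n3—n6, n3—n5, n4—n5, n1—n4, n1—n9, n8—n9, n6—n7, n2—n4; total weight 5+8+1+11+3+4+11+14 = 57.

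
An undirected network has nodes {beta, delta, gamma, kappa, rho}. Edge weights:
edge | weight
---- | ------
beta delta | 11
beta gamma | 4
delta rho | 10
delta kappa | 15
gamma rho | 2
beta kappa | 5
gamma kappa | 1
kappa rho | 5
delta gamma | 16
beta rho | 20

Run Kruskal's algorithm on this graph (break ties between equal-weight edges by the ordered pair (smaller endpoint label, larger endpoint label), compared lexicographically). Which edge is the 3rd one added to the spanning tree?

beta-gamma

Sort edges by weight, then run Kruskal:
gamma kappa (1): add. Components now {gamma,kappa} {delta} {beta} {rho}
gamma rho (2): add. Components now {gamma,kappa,rho} {delta} {beta}
beta gamma (4): add. Components now {beta,gamma,kappa,rho} {delta}
beta kappa (5): skip — kappa and beta already connected.
kappa rho (5): skip — kappa and rho already connected.
delta rho (10): add. Components now {beta,delta,gamma,kappa,rho}
The 3rd edge added is beta gamma.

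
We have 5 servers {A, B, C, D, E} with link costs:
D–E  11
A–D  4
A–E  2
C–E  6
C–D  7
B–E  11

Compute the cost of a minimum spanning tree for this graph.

23

Kruskal: consider edges lightest-first.
A–E (2): add — endpoints in different components.
A–D (4): add — endpoints in different components.
C–E (6): add — endpoints in different components.
C–D (7): skip — C and D already connected.
B–E (11): add — endpoints in different components.
MST edges: A–E, A–D, C–E, B–E; total weight 2+4+6+11 = 23.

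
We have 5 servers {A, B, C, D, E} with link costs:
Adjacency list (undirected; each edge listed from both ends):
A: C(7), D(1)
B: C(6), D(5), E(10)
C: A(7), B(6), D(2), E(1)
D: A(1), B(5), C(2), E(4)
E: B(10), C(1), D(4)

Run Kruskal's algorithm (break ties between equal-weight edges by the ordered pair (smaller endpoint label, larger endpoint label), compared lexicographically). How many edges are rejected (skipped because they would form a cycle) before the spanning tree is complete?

1

Kruskal: consider edges lightest-first.
A-D (1): add. Components now {A,D} {B} {C} {E}
C-E (1): add. Components now {A,D} {B} {C,E}
C-D (2): add. Components now {A,C,D,E} {B}
D-E (4): skip — D and E already connected.
B-D (5): add. Components now {A,B,C,D,E}
Edges rejected before the tree was complete: 1.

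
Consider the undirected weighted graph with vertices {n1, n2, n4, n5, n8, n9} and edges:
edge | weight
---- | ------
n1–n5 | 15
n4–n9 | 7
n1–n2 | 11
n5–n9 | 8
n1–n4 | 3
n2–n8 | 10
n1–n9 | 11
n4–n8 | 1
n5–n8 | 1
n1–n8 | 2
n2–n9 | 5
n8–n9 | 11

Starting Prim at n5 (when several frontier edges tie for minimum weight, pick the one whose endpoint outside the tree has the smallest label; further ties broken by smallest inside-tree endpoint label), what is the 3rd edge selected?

n1-n8

Prim's algorithm from n5:
Step 1: cheapest edge leaving the tree is n5–n8 (1); add n8.
Step 2: cheapest edge leaving the tree is n4–n8 (1); add n4.
Step 3: cheapest edge leaving the tree is n1–n8 (2); add n1.
Step 4: cheapest edge leaving the tree is n4–n9 (7); add n9.
Step 5: cheapest edge leaving the tree is n2–n9 (5); add n2.
The 3rd edge added is n1–n8.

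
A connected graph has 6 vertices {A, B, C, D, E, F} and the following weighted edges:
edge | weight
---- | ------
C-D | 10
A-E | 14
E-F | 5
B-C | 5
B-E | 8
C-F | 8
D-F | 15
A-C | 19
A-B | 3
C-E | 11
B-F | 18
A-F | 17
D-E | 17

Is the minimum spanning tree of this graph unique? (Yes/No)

Kruskal's algorithm — process edges by increasing weight (ties by edge label):
A-B (3): add — endpoints in different components.
B-C (5): add — endpoints in different components.
E-F (5): add — endpoints in different components.
B-E (8): add — endpoints in different components.
C-F (8): skip — C and F already connected.
C-D (10): add — endpoints in different components.
Non-tree edge C-F has weight 8, equal to the heaviest edge on its tree cycle — swapping gives another MST of the same weight. Not unique.

No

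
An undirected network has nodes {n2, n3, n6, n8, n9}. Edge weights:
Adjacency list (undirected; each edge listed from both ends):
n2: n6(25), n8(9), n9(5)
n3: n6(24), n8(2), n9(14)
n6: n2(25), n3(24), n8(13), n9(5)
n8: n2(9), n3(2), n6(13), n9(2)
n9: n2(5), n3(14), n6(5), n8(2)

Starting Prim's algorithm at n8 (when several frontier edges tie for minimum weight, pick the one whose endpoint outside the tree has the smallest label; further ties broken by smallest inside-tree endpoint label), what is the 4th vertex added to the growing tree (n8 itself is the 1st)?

n2

Grow the tree from n8 using Prim:
Step 1: frontier [n3—n8 2, n8—n9 2, n2—n8 9, n6—n8 13] → take n3—n8 (2); add n3.
Step 2: frontier [n3—n9 14, n3—n6 24, n8—n9 2, n2—n8 9, n6—n8 13] → take n8—n9 (2); add n9.
Step 3: frontier [n3—n6 24, n2—n8 9, n6—n8 13, n2—n9 5, n6—n9 5] → take n2—n9 (5); add n2.
Step 4: frontier [n2—n6 25, n3—n6 24, n6—n8 13, n6—n9 5] → take n6—n9 (5); add n6.
Vertex order: n8, n3, n9, n2, n6. The 4th vertex is n2.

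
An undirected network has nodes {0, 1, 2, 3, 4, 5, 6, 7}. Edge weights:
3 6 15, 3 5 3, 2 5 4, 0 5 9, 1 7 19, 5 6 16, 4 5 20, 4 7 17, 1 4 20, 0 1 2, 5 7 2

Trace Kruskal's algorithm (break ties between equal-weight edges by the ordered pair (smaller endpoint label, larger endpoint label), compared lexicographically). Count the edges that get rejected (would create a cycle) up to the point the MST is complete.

1

Kruskal's algorithm — process edges by increasing weight (ties by edge label):
0 1 (2): add — endpoints in different components.
5 7 (2): add — endpoints in different components.
3 5 (3): add — endpoints in different components.
2 5 (4): add — endpoints in different components.
0 5 (9): add — endpoints in different components.
3 6 (15): add — endpoints in different components.
5 6 (16): skip — 5 and 6 already connected.
4 7 (17): add — endpoints in different components.
Edges rejected before the tree was complete: 1.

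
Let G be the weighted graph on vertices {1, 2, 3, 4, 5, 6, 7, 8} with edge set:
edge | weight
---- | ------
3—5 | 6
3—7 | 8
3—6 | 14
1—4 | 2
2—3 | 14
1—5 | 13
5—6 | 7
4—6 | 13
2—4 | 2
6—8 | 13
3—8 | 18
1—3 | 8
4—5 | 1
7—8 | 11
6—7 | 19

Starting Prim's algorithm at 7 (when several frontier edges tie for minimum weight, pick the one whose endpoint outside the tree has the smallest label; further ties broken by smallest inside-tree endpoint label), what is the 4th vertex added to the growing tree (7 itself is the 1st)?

4

Prim, starting at 7.
Step 1: cheapest edge leaving the tree is 3—7 (8); add 3.
Step 2: cheapest edge leaving the tree is 3—5 (6); add 5.
Step 3: cheapest edge leaving the tree is 4—5 (1); add 4.
Step 4: cheapest edge leaving the tree is 1—4 (2); add 1.
Step 5: cheapest edge leaving the tree is 2—4 (2); add 2.
Step 6: cheapest edge leaving the tree is 5—6 (7); add 6.
Step 7: cheapest edge leaving the tree is 7—8 (11); add 8.
Vertex order: 7, 3, 5, 4, 1, 2, 6, 8. The 4th vertex is 4.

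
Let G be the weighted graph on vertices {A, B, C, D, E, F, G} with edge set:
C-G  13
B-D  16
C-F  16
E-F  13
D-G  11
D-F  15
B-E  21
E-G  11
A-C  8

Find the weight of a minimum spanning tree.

Kruskal's algorithm — process edges by increasing weight (ties by edge label):
A-C (8): add — endpoints in different components.
D-G (11): add — endpoints in different components.
E-G (11): add — endpoints in different components.
C-G (13): add — endpoints in different components.
E-F (13): add — endpoints in different components.
D-F (15): skip — D and F already connected.
B-D (16): add — endpoints in different components.
MST edges: A-C, D-G, E-G, C-G, E-F, B-D; total weight 8+11+11+13+13+16 = 72.

72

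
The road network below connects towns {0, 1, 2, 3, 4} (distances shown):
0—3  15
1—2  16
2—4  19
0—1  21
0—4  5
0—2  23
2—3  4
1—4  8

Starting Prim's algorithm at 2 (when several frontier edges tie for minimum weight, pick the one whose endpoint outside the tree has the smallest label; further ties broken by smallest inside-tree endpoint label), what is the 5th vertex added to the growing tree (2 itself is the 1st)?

1

Prim, starting at 2.
Step 1: frontier [2—3 4, 1—2 16, 2—4 19, 0—2 23] → take 2—3 (4); add 3.
Step 2: frontier [1—2 16, 2—4 19, 0—2 23, 0—3 15] → take 0—3 (15); add 0.
Step 3: frontier [0—4 5, 0—1 21, 1—2 16, 2—4 19] → take 0—4 (5); add 4.
Step 4: frontier [0—1 21, 1—2 16, 1—4 8] → take 1—4 (8); add 1.
Vertex order: 2, 3, 0, 4, 1. The 5th vertex is 1.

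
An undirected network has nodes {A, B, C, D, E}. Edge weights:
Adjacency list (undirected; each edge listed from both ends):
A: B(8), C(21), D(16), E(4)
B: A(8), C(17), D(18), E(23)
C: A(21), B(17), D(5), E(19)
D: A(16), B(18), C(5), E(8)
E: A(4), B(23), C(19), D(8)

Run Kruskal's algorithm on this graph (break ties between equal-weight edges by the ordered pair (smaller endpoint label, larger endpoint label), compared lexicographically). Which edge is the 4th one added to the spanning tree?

D-E

Kruskal: consider edges lightest-first.
A—E (4): add. Components now {A,E} {B} {C} {D}
C—D (5): add. Components now {A,E} {B} {C,D}
A—B (8): add. Components now {A,B,E} {C,D}
D—E (8): add. Components now {A,B,C,D,E}
The 4th edge added is D—E.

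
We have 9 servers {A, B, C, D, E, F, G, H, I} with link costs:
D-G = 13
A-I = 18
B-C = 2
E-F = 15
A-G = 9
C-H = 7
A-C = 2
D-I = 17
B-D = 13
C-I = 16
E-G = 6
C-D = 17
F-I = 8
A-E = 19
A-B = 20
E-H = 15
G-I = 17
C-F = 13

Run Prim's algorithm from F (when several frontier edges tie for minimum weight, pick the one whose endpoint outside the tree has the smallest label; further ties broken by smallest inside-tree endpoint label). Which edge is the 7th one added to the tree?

E-G

Prim, starting at F.
Step 1: cheapest edge leaving the tree is F-I (8); add I.
Step 2: cheapest edge leaving the tree is C-F (13); add C.
Step 3: cheapest edge leaving the tree is A-C (2); add A.
Step 4: cheapest edge leaving the tree is B-C (2); add B.
Step 5: cheapest edge leaving the tree is C-H (7); add H.
Step 6: cheapest edge leaving the tree is A-G (9); add G.
Step 7: cheapest edge leaving the tree is E-G (6); add E.
Step 8: cheapest edge leaving the tree is B-D (13); add D.
The 7th edge added is E-G.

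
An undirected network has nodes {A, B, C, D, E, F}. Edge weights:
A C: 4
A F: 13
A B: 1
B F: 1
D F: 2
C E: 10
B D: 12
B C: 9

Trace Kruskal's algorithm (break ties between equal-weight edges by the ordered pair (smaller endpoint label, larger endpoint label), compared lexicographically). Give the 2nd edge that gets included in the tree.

B-F

Kruskal: consider edges lightest-first.
A B (1): add — endpoints in different components.
B F (1): add — endpoints in different components.
D F (2): add — endpoints in different components.
A C (4): add — endpoints in different components.
B C (9): skip — B and C already connected.
C E (10): add — endpoints in different components.
The 2nd edge added is B F.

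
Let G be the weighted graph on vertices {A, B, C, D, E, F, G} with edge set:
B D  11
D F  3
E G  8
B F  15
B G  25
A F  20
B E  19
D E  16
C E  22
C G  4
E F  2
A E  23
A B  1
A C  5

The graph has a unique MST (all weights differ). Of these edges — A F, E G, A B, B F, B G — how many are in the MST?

Kruskal's algorithm — process edges by increasing weight (ties by edge label):
A B (1): add. Components now {A,B} {C} {D} {E} {F} {G}
E F (2): add. Components now {A,B} {C} {D} {E,F} {G}
D F (3): add. Components now {A,B} {C} {D,E,F} {G}
C G (4): add. Components now {A,B} {C,G} {D,E,F}
A C (5): add. Components now {A,B,C,G} {D,E,F}
E G (8): add. Components now {A,B,C,D,E,F,G}
MST edge set: {A B, E F, D F, C G, A C, E G}.
Of the listed edges, {E G, A B} are in the MST → 2.

2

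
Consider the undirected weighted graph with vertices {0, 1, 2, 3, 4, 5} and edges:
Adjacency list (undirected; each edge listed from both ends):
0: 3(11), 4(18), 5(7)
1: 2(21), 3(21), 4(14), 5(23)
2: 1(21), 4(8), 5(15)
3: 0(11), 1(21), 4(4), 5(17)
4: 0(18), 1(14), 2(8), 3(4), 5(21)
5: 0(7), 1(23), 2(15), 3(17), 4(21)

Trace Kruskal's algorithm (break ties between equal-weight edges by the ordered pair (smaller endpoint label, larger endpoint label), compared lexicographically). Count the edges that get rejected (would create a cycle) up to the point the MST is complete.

0

Kruskal: consider edges lightest-first.
3-4 (4): add — endpoints in different components.
0-5 (7): add — endpoints in different components.
2-4 (8): add — endpoints in different components.
0-3 (11): add — endpoints in different components.
1-4 (14): add — endpoints in different components.
Edges rejected before the tree was complete: 0.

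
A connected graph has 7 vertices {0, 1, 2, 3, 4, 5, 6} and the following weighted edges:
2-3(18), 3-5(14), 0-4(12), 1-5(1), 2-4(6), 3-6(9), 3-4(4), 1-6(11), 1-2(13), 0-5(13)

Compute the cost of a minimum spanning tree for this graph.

Kruskal's algorithm — process edges by increasing weight (ties by edge label):
1-5 (1): add — endpoints in different components.
3-4 (4): add — endpoints in different components.
2-4 (6): add — endpoints in different components.
3-6 (9): add — endpoints in different components.
1-6 (11): add — endpoints in different components.
0-4 (12): add — endpoints in different components.
MST edges: 1-5, 3-4, 2-4, 3-6, 1-6, 0-4; total weight 1+4+6+9+11+12 = 43.

43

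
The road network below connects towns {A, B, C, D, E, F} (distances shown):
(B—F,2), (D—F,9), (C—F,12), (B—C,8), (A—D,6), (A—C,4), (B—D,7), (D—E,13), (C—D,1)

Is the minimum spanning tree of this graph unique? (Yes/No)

Yes

Kruskal: consider edges lightest-first.
C—D (1): add — endpoints in different components.
B—F (2): add — endpoints in different components.
A—C (4): add — endpoints in different components.
A—D (6): skip — A and D already connected.
B—D (7): add — endpoints in different components.
B—C (8): skip — B and C already connected.
D—F (9): skip — D and F already connected.
C—F (12): skip — C and F already connected.
D—E (13): add — endpoints in different components.
Every non-tree edge has weight strictly greater than the heaviest edge on the tree path between its endpoints, so the MST is unique.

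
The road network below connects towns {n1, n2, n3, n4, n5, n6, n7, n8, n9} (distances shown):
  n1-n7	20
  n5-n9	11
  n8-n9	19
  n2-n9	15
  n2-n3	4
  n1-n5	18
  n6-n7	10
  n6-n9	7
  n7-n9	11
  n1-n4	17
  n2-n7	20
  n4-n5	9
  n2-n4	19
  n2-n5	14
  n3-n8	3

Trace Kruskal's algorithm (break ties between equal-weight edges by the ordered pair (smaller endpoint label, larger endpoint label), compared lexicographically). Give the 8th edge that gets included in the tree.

n1-n4

Kruskal: consider edges lightest-first.
n3-n8 (3): add — endpoints in different components.
n2-n3 (4): add — endpoints in different components.
n6-n9 (7): add — endpoints in different components.
n4-n5 (9): add — endpoints in different components.
n6-n7 (10): add — endpoints in different components.
n5-n9 (11): add — endpoints in different components.
n7-n9 (11): skip — n9 and n7 already connected.
n2-n5 (14): add — endpoints in different components.
n2-n9 (15): skip — n2 and n9 already connected.
n1-n4 (17): add — endpoints in different components.
The 8th edge added is n1-n4.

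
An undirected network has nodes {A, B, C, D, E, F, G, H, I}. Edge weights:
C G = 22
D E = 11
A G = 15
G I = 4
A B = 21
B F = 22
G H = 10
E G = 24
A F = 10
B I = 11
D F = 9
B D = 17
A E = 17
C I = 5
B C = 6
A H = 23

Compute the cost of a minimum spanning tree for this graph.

70

Sort edges by weight, then run Kruskal:
G I (4): add — endpoints in different components.
C I (5): add — endpoints in different components.
B C (6): add — endpoints in different components.
D F (9): add — endpoints in different components.
A F (10): add — endpoints in different components.
G H (10): add — endpoints in different components.
B I (11): skip — B and I already connected.
D E (11): add — endpoints in different components.
A G (15): add — endpoints in different components.
MST edges: G I, C I, B C, D F, A F, G H, D E, A G; total weight 4+5+6+9+10+10+11+15 = 70.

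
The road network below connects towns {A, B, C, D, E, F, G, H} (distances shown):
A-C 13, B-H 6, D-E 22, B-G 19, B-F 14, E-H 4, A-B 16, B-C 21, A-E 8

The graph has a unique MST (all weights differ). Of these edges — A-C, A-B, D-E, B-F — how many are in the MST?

3

Kruskal: consider edges lightest-first.
E-H (4): add — endpoints in different components.
B-H (6): add — endpoints in different components.
A-E (8): add — endpoints in different components.
A-C (13): add — endpoints in different components.
B-F (14): add — endpoints in different components.
A-B (16): skip — A and B already connected.
B-G (19): add — endpoints in different components.
B-C (21): skip — B and C already connected.
D-E (22): add — endpoints in different components.
MST edge set: {E-H, B-H, A-E, A-C, B-F, B-G, D-E}.
Of the listed edges, {A-C, D-E, B-F} are in the MST → 3.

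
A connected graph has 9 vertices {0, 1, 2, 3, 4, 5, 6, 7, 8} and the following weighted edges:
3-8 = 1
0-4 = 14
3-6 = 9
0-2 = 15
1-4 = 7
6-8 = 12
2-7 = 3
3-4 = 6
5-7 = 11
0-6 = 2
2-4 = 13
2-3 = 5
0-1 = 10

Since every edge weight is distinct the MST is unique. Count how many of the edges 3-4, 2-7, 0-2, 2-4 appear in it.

Kruskal: consider edges lightest-first.
3-8 (1): add — endpoints in different components.
0-6 (2): add — endpoints in different components.
2-7 (3): add — endpoints in different components.
2-3 (5): add — endpoints in different components.
3-4 (6): add — endpoints in different components.
1-4 (7): add — endpoints in different components.
3-6 (9): add — endpoints in different components.
0-1 (10): skip — 0 and 1 already connected.
5-7 (11): add — endpoints in different components.
MST edge set: {3-8, 0-6, 2-7, 2-3, 3-4, 1-4, 3-6, 5-7}.
Of the listed edges, {3-4, 2-7} are in the MST → 2.

2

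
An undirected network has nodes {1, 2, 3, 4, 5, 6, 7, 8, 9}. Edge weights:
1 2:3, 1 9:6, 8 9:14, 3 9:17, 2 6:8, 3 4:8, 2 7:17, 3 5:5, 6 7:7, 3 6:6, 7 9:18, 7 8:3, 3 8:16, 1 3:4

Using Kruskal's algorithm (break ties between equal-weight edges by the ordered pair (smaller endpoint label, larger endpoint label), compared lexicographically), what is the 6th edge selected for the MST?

3-6

Kruskal: consider edges lightest-first.
1 2 (3): add — endpoints in different components.
7 8 (3): add — endpoints in different components.
1 3 (4): add — endpoints in different components.
3 5 (5): add — endpoints in different components.
1 9 (6): add — endpoints in different components.
3 6 (6): add — endpoints in different components.
6 7 (7): add — endpoints in different components.
2 6 (8): skip — 2 and 6 already connected.
3 4 (8): add — endpoints in different components.
The 6th edge added is 3 6.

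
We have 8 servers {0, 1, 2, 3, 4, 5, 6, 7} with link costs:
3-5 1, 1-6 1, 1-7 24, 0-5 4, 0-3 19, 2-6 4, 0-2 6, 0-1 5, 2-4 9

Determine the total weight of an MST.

Sort edges by weight, then run Kruskal:
1-6 (1): add — endpoints in different components.
3-5 (1): add — endpoints in different components.
0-5 (4): add — endpoints in different components.
2-6 (4): add — endpoints in different components.
0-1 (5): add — endpoints in different components.
0-2 (6): skip — 0 and 2 already connected.
2-4 (9): add — endpoints in different components.
0-3 (19): skip — 0 and 3 already connected.
1-7 (24): add — endpoints in different components.
MST edges: 1-6, 3-5, 0-5, 2-6, 0-1, 2-4, 1-7; total weight 1+1+4+4+5+9+24 = 48.

48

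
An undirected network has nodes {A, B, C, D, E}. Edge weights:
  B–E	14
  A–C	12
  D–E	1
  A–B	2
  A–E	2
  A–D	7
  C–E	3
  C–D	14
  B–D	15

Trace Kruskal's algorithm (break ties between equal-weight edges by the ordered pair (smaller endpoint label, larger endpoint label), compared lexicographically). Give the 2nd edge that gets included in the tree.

Kruskal's algorithm — process edges by increasing weight (ties by edge label):
D–E (1): add — endpoints in different components.
A–B (2): add — endpoints in different components.
A–E (2): add — endpoints in different components.
C–E (3): add — endpoints in different components.
The 2nd edge added is A–B.

A-B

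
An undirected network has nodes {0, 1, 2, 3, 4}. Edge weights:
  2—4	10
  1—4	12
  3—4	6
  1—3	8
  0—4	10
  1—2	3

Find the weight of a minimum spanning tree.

Prim, starting at 0.
Step 1: frontier [0—4 10] → take 0—4 (10); add 4.
Step 2: frontier [3—4 6, 2—4 10, 1—4 12] → take 3—4 (6); add 3.
Step 3: frontier [1—3 8, 2—4 10, 1—4 12] → take 1—3 (8); add 1.
Step 4: frontier [1—2 3, 2—4 10] → take 1—2 (3); add 2.
MST edges: 0—4, 3—4, 1—3, 1—2; total weight 10+6+8+3 = 27.

27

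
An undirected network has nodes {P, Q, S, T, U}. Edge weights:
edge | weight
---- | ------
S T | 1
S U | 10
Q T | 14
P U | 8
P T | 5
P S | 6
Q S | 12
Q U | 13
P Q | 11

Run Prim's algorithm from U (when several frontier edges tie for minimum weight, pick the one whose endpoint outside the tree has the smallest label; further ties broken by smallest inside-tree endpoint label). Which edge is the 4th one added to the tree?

P-Q

Prim's algorithm from U:
Step 1: cheapest edge leaving the tree is P U (8); add P.
Step 2: cheapest edge leaving the tree is P T (5); add T.
Step 3: cheapest edge leaving the tree is S T (1); add S.
Step 4: cheapest edge leaving the tree is P Q (11); add Q.
The 4th edge added is P Q.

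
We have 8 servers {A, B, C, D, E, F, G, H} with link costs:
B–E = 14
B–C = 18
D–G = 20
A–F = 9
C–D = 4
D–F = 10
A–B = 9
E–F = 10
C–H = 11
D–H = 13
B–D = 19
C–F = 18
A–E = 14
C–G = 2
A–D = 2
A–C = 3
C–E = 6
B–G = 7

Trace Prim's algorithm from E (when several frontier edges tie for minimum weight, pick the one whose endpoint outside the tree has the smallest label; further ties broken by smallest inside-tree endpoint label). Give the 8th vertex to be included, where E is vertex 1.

Grow the tree from E using Prim:
Step 1: cheapest edge leaving the tree is C–E (6); add C.
Step 2: cheapest edge leaving the tree is C–G (2); add G.
Step 3: cheapest edge leaving the tree is A–C (3); add A.
Step 4: cheapest edge leaving the tree is A–D (2); add D.
Step 5: cheapest edge leaving the tree is B–G (7); add B.
Step 6: cheapest edge leaving the tree is A–F (9); add F.
Step 7: cheapest edge leaving the tree is C–H (11); add H.
Vertex order: E, C, G, A, D, B, F, H. The 8th vertex is H.

H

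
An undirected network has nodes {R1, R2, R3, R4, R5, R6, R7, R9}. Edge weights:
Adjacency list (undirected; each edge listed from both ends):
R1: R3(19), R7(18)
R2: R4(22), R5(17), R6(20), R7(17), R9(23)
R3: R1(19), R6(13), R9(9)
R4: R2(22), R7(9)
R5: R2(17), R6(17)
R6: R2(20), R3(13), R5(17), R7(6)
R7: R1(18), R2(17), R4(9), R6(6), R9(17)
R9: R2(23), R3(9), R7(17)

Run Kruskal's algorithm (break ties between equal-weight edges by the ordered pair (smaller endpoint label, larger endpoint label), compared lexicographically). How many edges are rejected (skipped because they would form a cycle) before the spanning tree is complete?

2

Kruskal's algorithm — process edges by increasing weight (ties by edge label):
R6–R7 (6): add — endpoints in different components.
R3–R9 (9): add — endpoints in different components.
R4–R7 (9): add — endpoints in different components.
R3–R6 (13): add — endpoints in different components.
R2–R5 (17): add — endpoints in different components.
R2–R7 (17): add — endpoints in different components.
R5–R6 (17): skip — R5 and R6 already connected.
R7–R9 (17): skip — R7 and R9 already connected.
R1–R7 (18): add — endpoints in different components.
Edges rejected before the tree was complete: 2.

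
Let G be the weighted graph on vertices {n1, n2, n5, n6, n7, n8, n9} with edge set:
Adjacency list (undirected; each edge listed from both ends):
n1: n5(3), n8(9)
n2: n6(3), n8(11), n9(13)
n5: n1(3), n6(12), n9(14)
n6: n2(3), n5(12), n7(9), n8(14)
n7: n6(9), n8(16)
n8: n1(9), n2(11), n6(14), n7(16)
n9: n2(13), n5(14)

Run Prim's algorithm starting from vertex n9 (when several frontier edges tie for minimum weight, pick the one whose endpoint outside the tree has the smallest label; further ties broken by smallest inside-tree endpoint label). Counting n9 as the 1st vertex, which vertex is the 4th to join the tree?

n7

Prim's algorithm from n9:
Step 1: frontier [n2-n9 13, n5-n9 14] → take n2-n9 (13); add n2.
Step 2: frontier [n2-n6 3, n2-n8 11, n5-n9 14] → take n2-n6 (3); add n6.
Step 3: frontier [n2-n8 11, n6-n7 9, n5-n6 12, n6-n8 14, n5-n9 14] → take n6-n7 (9); add n7.
Step 4: frontier [n2-n8 11, n5-n6 12, n6-n8 14, n7-n8 16, n5-n9 14] → take n2-n8 (11); add n8.
Step 5: frontier [n5-n6 12, n1-n8 9, n5-n9 14] → take n1-n8 (9); add n1.
Step 6: frontier [n1-n5 3, n5-n6 12, n5-n9 14] → take n1-n5 (3); add n5.
Vertex order: n9, n2, n6, n7, n8, n1, n5. The 4th vertex is n7.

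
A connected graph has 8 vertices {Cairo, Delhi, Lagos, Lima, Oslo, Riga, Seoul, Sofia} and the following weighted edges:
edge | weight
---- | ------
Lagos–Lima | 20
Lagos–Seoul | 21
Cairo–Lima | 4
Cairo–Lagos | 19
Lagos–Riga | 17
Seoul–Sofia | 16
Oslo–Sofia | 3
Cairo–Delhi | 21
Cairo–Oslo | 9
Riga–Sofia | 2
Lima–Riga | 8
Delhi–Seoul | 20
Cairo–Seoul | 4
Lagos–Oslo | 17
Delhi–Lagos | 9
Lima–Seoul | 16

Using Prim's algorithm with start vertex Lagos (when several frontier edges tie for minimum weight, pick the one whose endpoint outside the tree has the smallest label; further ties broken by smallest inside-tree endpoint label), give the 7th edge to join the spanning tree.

Cairo-Seoul

Prim's algorithm from Lagos:
Step 1: cheapest edge leaving the tree is Delhi–Lagos (9); add Delhi.
Step 2: cheapest edge leaving the tree is Lagos–Oslo (17); add Oslo.
Step 3: cheapest edge leaving the tree is Oslo–Sofia (3); add Sofia.
Step 4: cheapest edge leaving the tree is Riga–Sofia (2); add Riga.
Step 5: cheapest edge leaving the tree is Lima–Riga (8); add Lima.
Step 6: cheapest edge leaving the tree is Cairo–Lima (4); add Cairo.
Step 7: cheapest edge leaving the tree is Cairo–Seoul (4); add Seoul.
The 7th edge added is Cairo–Seoul.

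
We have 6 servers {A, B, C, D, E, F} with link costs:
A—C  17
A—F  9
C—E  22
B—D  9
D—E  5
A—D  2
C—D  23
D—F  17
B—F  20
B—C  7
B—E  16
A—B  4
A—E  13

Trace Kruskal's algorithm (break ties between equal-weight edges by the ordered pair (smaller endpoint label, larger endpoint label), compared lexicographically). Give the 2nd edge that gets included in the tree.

Kruskal's algorithm — process edges by increasing weight (ties by edge label):
A—D (2): add. Components now {A,D} {B} {C} {E} {F}
A—B (4): add. Components now {A,B,D} {C} {E} {F}
D—E (5): add. Components now {A,B,D,E} {C} {F}
B—C (7): add. Components now {A,B,C,D,E} {F}
A—F (9): add. Components now {A,B,C,D,E,F}
The 2nd edge added is A—B.

A-B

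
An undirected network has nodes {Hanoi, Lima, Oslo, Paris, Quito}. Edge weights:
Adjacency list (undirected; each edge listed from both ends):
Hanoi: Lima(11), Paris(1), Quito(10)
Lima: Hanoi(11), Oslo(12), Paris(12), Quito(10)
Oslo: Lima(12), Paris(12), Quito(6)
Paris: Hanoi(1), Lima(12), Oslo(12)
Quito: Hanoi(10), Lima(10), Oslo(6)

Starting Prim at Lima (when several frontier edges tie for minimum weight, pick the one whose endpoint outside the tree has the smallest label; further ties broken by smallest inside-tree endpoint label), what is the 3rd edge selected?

Hanoi-Quito

Prim, starting at Lima.
Step 1: cheapest edge leaving the tree is Lima—Quito (10); add Quito.
Step 2: cheapest edge leaving the tree is Oslo—Quito (6); add Oslo.
Step 3: cheapest edge leaving the tree is Hanoi—Quito (10); add Hanoi.
Step 4: cheapest edge leaving the tree is Hanoi—Paris (1); add Paris.
The 3rd edge added is Hanoi—Quito.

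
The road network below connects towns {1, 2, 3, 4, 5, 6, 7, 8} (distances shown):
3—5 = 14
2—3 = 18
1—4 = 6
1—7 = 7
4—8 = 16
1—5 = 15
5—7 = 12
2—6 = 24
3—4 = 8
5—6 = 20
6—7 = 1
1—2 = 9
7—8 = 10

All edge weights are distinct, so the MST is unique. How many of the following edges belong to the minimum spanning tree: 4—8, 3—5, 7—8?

1

Kruskal's algorithm — process edges by increasing weight (ties by edge label):
6—7 (1): add — endpoints in different components.
1—4 (6): add — endpoints in different components.
1—7 (7): add — endpoints in different components.
3—4 (8): add — endpoints in different components.
1—2 (9): add — endpoints in different components.
7—8 (10): add — endpoints in different components.
5—7 (12): add — endpoints in different components.
MST edge set: {6—7, 1—4, 1—7, 3—4, 1—2, 7—8, 5—7}.
Of the listed edges, {7—8} are in the MST → 1.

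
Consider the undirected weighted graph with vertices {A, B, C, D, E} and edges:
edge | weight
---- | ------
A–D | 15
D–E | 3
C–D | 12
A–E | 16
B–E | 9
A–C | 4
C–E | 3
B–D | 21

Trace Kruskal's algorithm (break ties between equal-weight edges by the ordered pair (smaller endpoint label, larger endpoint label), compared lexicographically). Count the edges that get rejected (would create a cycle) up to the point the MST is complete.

Kruskal's algorithm — process edges by increasing weight (ties by edge label):
C–E (3): add — endpoints in different components.
D–E (3): add — endpoints in different components.
A–C (4): add — endpoints in different components.
B–E (9): add — endpoints in different components.
Edges rejected before the tree was complete: 0.

0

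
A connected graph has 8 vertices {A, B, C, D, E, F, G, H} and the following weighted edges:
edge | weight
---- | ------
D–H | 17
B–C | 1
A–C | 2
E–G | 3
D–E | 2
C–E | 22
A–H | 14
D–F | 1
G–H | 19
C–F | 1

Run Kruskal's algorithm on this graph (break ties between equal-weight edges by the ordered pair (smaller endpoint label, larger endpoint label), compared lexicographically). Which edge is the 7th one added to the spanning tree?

Sort edges by weight, then run Kruskal:
B–C (1): add — endpoints in different components.
C–F (1): add — endpoints in different components.
D–F (1): add — endpoints in different components.
A–C (2): add — endpoints in different components.
D–E (2): add — endpoints in different components.
E–G (3): add — endpoints in different components.
A–H (14): add — endpoints in different components.
The 7th edge added is A–H.

A-H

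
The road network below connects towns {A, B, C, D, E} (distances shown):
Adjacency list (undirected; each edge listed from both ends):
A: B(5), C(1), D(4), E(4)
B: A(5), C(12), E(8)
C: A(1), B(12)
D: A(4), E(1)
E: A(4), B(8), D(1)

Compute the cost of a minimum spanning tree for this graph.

11

Prim's algorithm from C:
Step 1: frontier [A C 1, B C 12] → take A C (1); add A.
Step 2: frontier [A D 4, A E 4, A B 5, B C 12] → take A D (4); add D.
Step 3: frontier [A E 4, A B 5, B C 12, D E 1] → take D E (1); add E.
Step 4: frontier [A B 5, B C 12, B E 8] → take A B (5); add B.
MST edges: A C, A D, D E, A B; total weight 1+4+1+5 = 11.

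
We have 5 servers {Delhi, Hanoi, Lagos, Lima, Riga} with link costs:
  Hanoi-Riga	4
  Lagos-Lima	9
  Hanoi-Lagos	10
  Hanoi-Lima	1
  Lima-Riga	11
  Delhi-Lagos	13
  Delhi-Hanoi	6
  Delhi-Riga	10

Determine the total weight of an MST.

20

Prim, starting at Riga.
Step 1: frontier [Hanoi-Riga 4, Delhi-Riga 10, Lima-Riga 11] → take Hanoi-Riga (4); add Hanoi.
Step 2: frontier [Hanoi-Lima 1, Delhi-Hanoi 6, Hanoi-Lagos 10, Delhi-Riga 10, Lima-Riga 11] → take Hanoi-Lima (1); add Lima.
Step 3: frontier [Delhi-Hanoi 6, Hanoi-Lagos 10, Lagos-Lima 9, Delhi-Riga 10] → take Delhi-Hanoi (6); add Delhi.
Step 4: frontier [Delhi-Lagos 13, Hanoi-Lagos 10, Lagos-Lima 9] → take Lagos-Lima (9); add Lagos.
MST edges: Hanoi-Riga, Hanoi-Lima, Delhi-Hanoi, Lagos-Lima; total weight 4+1+6+9 = 20.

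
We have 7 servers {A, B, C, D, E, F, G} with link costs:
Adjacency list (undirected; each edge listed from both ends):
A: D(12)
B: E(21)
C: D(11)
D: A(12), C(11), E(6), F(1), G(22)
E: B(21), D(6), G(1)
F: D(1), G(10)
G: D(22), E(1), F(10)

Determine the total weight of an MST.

52

Prim's algorithm from B:
Step 1: frontier [B—E 21] → take B—E (21); add E.
Step 2: frontier [E—G 1, D—E 6] → take E—G (1); add G.
Step 3: frontier [D—E 6, F—G 10, D—G 22] → take D—E (6); add D.
Step 4: frontier [D—F 1, C—D 11, A—D 12, F—G 10] → take D—F (1); add F.
Step 5: frontier [C—D 11, A—D 12] → take C—D (11); add C.
Step 6: frontier [A—D 12] → take A—D (12); add A.
MST edges: B—E, E—G, D—E, D—F, C—D, A—D; total weight 21+1+6+1+11+12 = 52.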